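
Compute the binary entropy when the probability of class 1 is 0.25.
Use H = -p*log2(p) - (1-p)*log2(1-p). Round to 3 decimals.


H = -0.25*log2(0.25) - 0.75*log2(0.75) = 0.811.

0.811


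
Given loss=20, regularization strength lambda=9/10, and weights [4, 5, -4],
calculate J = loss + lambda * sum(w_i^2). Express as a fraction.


L2 sq norm = sum(w^2) = 57. J = 20 + 9/10 * 57 = 713/10.

713/10


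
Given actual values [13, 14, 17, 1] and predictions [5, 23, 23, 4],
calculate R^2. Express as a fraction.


Mean(y) = 45/4. SS_res = 190. SS_tot = 595/4. R^2 = 1 - 190/(595/4) = -33/119.

-33/119


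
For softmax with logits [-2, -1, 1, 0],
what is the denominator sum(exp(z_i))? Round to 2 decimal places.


Denom = e^-2=0.1353 + e^-1=0.3679 + e^1=2.7183 + e^0=1.0000. Sum = 4.2215, which rounds to 4.22.

4.22


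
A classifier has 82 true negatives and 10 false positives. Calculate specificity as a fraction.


Specificity = TN / (TN + FP) = 82 / 92 = 41/46.

41/46


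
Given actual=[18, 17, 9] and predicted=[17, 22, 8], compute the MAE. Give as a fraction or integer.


MAE = (1/3) * (|18-17|=1 + |17-22|=5 + |9-8|=1). Sum = 7. MAE = 7/3.

7/3


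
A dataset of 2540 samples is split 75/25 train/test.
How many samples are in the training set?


Test set = 2540 * 25% = 635. Training set = 2540 - 635 = 1905.

1905


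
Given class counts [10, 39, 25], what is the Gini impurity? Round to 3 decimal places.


Total = 74. Proportions: 10/74, 39/74, 25/74. sum(p_i^2) = 0.4102. Gini = 1 - 0.4102 = 0.5898, which rounds to 0.590.

0.590


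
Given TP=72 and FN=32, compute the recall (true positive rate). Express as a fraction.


Recall = TP / (TP + FN) = 72 / 104 = 9/13.

9/13


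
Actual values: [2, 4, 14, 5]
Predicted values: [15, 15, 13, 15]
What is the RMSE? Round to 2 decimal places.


MSE = 97.7500. RMSE = sqrt(97.7500) = 9.89.

9.89


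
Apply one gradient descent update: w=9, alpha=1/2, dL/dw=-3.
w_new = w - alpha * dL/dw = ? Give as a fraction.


w_new = 9 - 1/2 * -3 = 9 - -3/2 = 21/2.

21/2


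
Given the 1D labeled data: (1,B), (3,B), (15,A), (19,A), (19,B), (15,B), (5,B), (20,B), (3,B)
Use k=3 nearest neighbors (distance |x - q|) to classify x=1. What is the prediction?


Distances: |1-1|=0, |3-1|=2, |15-1|=14, |19-1|=18, |19-1|=18, |15-1|=14, |5-1|=4, |20-1|=19, |3-1|=2. 3 nearest: (1,B), (3,B), (3,B). Counts: {'B': 3}. Majority class: B.

B


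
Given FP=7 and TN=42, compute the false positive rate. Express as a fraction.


FPR = FP / (FP + TN) = 7 / 49 = 1/7.

1/7


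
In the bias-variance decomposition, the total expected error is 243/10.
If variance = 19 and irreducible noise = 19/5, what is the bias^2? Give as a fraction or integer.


Total error = bias^2 + variance + irreducible noise. So bias^2 = 243/10 - 19 - 19/5 = 3/2.

3/2


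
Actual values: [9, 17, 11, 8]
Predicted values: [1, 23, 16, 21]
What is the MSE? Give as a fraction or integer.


MSE = (1/4) * ((9-1)^2=64 + (17-23)^2=36 + (11-16)^2=25 + (8-21)^2=169). Sum = 294. MSE = 147/2.

147/2


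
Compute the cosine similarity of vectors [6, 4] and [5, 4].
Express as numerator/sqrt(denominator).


dot = 46. |a|^2 = 52, |b|^2 = 41. cos = 46/sqrt(2132).

46/sqrt(2132)


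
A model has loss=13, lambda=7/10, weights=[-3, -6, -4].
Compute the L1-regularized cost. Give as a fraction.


L1 norm = sum(|w|) = 13. J = 13 + 7/10 * 13 = 221/10.

221/10


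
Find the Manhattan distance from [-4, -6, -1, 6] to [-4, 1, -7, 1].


d = sum of absolute differences: |-4--4|=0 + |-6-1|=7 + |-1--7|=6 + |6-1|=5 = 18.

18


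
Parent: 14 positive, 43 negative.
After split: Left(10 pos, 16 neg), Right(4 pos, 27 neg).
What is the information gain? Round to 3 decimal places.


H(parent) = 0.8043. H(left) = 0.9612, H(right) = 0.5548. Weighted = (26/57)*0.9612 + (31/57)*0.5548 = 0.7402. IG = 0.8043 - 0.7402 = 0.0641, which rounds to 0.064.

0.064


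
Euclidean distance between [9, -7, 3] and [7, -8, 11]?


d = sqrt(sum of squared differences). (9-7)^2=4, (-7--8)^2=1, (3-11)^2=64. Sum = 69.

sqrt(69)


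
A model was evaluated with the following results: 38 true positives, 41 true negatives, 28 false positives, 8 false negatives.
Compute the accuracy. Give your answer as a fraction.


Accuracy = (TP + TN) / (TP + TN + FP + FN) = (38 + 41) / 115 = 79/115.

79/115


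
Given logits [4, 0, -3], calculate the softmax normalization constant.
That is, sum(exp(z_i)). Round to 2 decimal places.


Denom = e^4=54.5982 + e^0=1.0000 + e^-3=0.0498. Sum = 55.6480, which rounds to 55.65.

55.65


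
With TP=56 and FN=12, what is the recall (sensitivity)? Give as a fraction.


Recall = TP / (TP + FN) = 56 / 68 = 14/17.

14/17


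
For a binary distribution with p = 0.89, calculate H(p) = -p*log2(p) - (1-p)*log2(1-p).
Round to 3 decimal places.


H = -0.89*log2(0.89) - 0.11*log2(0.11) = 0.500.

0.500


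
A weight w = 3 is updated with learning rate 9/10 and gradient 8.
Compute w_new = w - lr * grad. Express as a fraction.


w_new = 3 - 9/10 * 8 = 3 - 36/5 = -21/5.

-21/5


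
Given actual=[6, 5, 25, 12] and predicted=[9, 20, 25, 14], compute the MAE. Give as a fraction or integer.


MAE = (1/4) * (|6-9|=3 + |5-20|=15 + |25-25|=0 + |12-14|=2). Sum = 20. MAE = 5.

5


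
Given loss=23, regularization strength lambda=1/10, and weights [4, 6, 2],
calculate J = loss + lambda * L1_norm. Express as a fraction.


L1 norm = sum(|w|) = 12. J = 23 + 1/10 * 12 = 121/5.

121/5


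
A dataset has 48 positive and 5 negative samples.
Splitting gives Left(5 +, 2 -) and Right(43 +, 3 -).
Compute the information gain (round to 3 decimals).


H(parent) = 0.4508. H(left) = 0.8631, H(right) = 0.3478. Weighted = (7/53)*0.8631 + (46/53)*0.3478 = 0.4159. IG = 0.4508 - 0.4159 = 0.0349, which rounds to 0.035.

0.035


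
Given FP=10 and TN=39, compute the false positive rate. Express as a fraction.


FPR = FP / (FP + TN) = 10 / 49 = 10/49.

10/49


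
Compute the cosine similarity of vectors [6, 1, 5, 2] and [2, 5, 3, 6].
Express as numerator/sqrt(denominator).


dot = 44. |a|^2 = 66, |b|^2 = 74. cos = 44/sqrt(4884).

44/sqrt(4884)


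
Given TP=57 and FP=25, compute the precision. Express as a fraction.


Precision = TP / (TP + FP) = 57 / 82 = 57/82.

57/82


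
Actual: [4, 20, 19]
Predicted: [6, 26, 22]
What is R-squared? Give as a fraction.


Mean(y) = 43/3. SS_res = 49. SS_tot = 482/3. R^2 = 1 - 49/(482/3) = 335/482.

335/482


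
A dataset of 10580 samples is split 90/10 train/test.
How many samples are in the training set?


Test set = 10580 * 10% = 1058. Training set = 10580 - 1058 = 9522.

9522


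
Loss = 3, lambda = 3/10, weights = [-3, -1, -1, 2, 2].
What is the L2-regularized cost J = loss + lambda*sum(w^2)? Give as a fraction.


L2 sq norm = sum(w^2) = 19. J = 3 + 3/10 * 19 = 87/10.

87/10


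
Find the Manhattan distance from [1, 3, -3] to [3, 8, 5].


d = sum of absolute differences: |1-3|=2 + |3-8|=5 + |-3-5|=8 = 15.

15


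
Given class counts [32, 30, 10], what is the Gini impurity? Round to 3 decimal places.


Total = 72. Proportions: 32/72, 30/72, 10/72. sum(p_i^2) = 0.3904. Gini = 1 - 0.3904 = 0.6096, which rounds to 0.610.

0.610


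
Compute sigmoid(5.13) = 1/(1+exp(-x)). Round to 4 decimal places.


sigma(5.13) = 1/(1+e^(-5.13)) = 1/(1+0.005917) = 1/1.005917 = 0.9941.

0.9941


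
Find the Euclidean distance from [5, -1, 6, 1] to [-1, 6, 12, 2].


d = sqrt(sum of squared differences). (5--1)^2=36, (-1-6)^2=49, (6-12)^2=36, (1-2)^2=1. Sum = 122.

sqrt(122)


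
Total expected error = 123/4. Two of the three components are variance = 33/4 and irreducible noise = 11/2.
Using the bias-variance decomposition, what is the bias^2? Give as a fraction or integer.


Total error = bias^2 + variance + irreducible noise. So bias^2 = 123/4 - 33/4 - 11/2 = 17.

17


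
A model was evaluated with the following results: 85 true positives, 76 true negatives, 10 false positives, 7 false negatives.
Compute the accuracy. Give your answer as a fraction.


Accuracy = (TP + TN) / (TP + TN + FP + FN) = (85 + 76) / 178 = 161/178.

161/178


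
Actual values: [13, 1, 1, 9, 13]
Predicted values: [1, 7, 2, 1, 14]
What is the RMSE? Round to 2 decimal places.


MSE = 49.2000. RMSE = sqrt(49.2000) = 7.01.

7.01


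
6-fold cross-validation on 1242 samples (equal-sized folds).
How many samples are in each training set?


Each validation fold has 1242/6 = 207 samples. Training set = 1242 - 207 = 1035.

1035


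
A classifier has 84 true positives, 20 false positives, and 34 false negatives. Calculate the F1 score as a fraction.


Precision = 84/104 = 21/26. Recall = 84/118 = 42/59. F1 = 2*P*R/(P+R) = 28/37.

28/37


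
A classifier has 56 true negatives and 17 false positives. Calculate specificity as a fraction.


Specificity = TN / (TN + FP) = 56 / 73 = 56/73.

56/73


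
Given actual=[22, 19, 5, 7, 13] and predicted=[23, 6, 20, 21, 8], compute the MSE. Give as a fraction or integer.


MSE = (1/5) * ((22-23)^2=1 + (19-6)^2=169 + (5-20)^2=225 + (7-21)^2=196 + (13-8)^2=25). Sum = 616. MSE = 616/5.

616/5


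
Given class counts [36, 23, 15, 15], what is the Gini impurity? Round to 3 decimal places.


Total = 89. Proportions: 36/89, 23/89, 15/89, 15/89. sum(p_i^2) = 0.2872. Gini = 1 - 0.2872 = 0.7128, which rounds to 0.713.

0.713


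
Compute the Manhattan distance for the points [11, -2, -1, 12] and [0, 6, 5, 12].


d = sum of absolute differences: |11-0|=11 + |-2-6|=8 + |-1-5|=6 + |12-12|=0 = 25.

25


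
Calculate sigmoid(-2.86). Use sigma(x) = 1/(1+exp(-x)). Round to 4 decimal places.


sigma(-2.86) = 1/(1+e^(2.86)) = 1/(1+17.461527) = 1/18.461527 = 0.0542.

0.0542


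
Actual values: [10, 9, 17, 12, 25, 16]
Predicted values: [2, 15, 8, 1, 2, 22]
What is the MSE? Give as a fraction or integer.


MSE = (1/6) * ((10-2)^2=64 + (9-15)^2=36 + (17-8)^2=81 + (12-1)^2=121 + (25-2)^2=529 + (16-22)^2=36). Sum = 867. MSE = 289/2.

289/2


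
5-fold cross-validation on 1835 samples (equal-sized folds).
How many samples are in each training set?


Each validation fold has 1835/5 = 367 samples. Training set = 1835 - 367 = 1468.

1468


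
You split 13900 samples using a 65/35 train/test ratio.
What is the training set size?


Test set = 13900 * 35% = 4865. Training set = 13900 - 4865 = 9035.

9035


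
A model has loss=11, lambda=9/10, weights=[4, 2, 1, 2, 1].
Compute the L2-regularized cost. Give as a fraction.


L2 sq norm = sum(w^2) = 26. J = 11 + 9/10 * 26 = 172/5.

172/5


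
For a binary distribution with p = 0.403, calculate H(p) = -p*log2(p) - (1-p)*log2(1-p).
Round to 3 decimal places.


H = -0.403*log2(0.403) - 0.597*log2(0.597) = 0.973.

0.973


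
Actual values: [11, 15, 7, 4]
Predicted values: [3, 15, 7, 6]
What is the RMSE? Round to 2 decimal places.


MSE = 17.0000. RMSE = sqrt(17.0000) = 4.12.

4.12


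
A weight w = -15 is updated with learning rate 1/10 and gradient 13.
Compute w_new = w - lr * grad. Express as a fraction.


w_new = -15 - 1/10 * 13 = -15 - 13/10 = -163/10.

-163/10


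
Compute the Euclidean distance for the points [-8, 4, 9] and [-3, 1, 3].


d = sqrt(sum of squared differences). (-8--3)^2=25, (4-1)^2=9, (9-3)^2=36. Sum = 70.

sqrt(70)


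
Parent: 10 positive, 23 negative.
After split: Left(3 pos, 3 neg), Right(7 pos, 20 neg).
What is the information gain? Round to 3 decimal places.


H(parent) = 0.8850. H(left) = 1.0000, H(right) = 0.8256. Weighted = (6/33)*1.0000 + (27/33)*0.8256 = 0.8573. IG = 0.8850 - 0.8573 = 0.0277, which rounds to 0.028.

0.028


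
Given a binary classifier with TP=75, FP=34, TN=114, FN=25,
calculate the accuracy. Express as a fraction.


Accuracy = (TP + TN) / (TP + TN + FP + FN) = (75 + 114) / 248 = 189/248.

189/248


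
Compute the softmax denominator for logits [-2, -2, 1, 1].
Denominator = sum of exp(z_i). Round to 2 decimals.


Denom = e^-2=0.1353 + e^-2=0.1353 + e^1=2.7183 + e^1=2.7183. Sum = 5.7072, which rounds to 5.71.

5.71


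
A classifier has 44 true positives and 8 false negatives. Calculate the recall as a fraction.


Recall = TP / (TP + FN) = 44 / 52 = 11/13.

11/13


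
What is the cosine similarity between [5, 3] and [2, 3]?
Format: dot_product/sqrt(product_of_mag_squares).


dot = 19. |a|^2 = 34, |b|^2 = 13. cos = 19/sqrt(442).

19/sqrt(442)


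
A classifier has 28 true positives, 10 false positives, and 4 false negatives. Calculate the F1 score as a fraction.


Precision = 28/38 = 14/19. Recall = 28/32 = 7/8. F1 = 2*P*R/(P+R) = 4/5.

4/5


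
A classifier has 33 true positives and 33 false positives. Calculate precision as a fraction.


Precision = TP / (TP + FP) = 33 / 66 = 1/2.

1/2


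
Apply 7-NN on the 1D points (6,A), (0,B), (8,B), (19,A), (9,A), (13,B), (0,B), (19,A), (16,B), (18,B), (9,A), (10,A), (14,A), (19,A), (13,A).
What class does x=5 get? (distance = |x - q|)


Distances: |6-5|=1, |0-5|=5, |8-5|=3, |19-5|=14, |9-5|=4, |13-5|=8, |0-5|=5, |19-5|=14, |16-5|=11, |18-5|=13, |9-5|=4, |10-5|=5, |14-5|=9, |19-5|=14, |13-5|=8. 7 nearest: (6,A), (8,B), (9,A), (9,A), (10,A), (0,B), (0,B). Counts: {'A': 4, 'B': 3}. Majority class: A.

A


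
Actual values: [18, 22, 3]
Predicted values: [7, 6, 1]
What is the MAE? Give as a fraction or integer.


MAE = (1/3) * (|18-7|=11 + |22-6|=16 + |3-1|=2). Sum = 29. MAE = 29/3.

29/3


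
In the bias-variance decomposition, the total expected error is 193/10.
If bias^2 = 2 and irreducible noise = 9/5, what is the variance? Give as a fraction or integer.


Total error = bias^2 + variance + irreducible noise. So variance = 193/10 - 2 - 9/5 = 31/2.

31/2


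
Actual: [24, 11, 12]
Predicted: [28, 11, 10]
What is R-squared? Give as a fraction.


Mean(y) = 47/3. SS_res = 20. SS_tot = 314/3. R^2 = 1 - 20/(314/3) = 127/157.

127/157


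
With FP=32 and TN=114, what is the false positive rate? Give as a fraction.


FPR = FP / (FP + TN) = 32 / 146 = 16/73.

16/73


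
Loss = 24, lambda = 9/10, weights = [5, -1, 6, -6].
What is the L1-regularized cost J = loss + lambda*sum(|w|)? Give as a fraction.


L1 norm = sum(|w|) = 18. J = 24 + 9/10 * 18 = 201/5.

201/5


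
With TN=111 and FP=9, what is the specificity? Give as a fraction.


Specificity = TN / (TN + FP) = 111 / 120 = 37/40.

37/40


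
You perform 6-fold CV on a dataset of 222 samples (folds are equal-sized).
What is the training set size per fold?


Each validation fold has 222/6 = 37 samples. Training set = 222 - 37 = 185.

185


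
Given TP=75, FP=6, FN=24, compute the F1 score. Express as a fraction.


Precision = 75/81 = 25/27. Recall = 75/99 = 25/33. F1 = 2*P*R/(P+R) = 5/6.

5/6


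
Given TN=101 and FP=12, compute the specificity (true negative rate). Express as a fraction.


Specificity = TN / (TN + FP) = 101 / 113 = 101/113.

101/113


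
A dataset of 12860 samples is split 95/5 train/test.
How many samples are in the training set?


Test set = 12860 * 5% = 643. Training set = 12860 - 643 = 12217.

12217


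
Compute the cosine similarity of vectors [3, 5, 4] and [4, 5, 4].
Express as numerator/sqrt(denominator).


dot = 53. |a|^2 = 50, |b|^2 = 57. cos = 53/sqrt(2850).

53/sqrt(2850)


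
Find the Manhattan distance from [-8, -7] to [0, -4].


d = sum of absolute differences: |-8-0|=8 + |-7--4|=3 = 11.

11


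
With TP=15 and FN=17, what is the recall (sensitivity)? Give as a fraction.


Recall = TP / (TP + FN) = 15 / 32 = 15/32.

15/32


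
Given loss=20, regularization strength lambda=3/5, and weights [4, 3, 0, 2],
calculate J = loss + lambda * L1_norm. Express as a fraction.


L1 norm = sum(|w|) = 9. J = 20 + 3/5 * 9 = 127/5.

127/5


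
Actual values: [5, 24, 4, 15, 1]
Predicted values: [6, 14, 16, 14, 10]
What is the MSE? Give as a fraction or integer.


MSE = (1/5) * ((5-6)^2=1 + (24-14)^2=100 + (4-16)^2=144 + (15-14)^2=1 + (1-10)^2=81). Sum = 327. MSE = 327/5.

327/5


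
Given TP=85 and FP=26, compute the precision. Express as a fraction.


Precision = TP / (TP + FP) = 85 / 111 = 85/111.

85/111


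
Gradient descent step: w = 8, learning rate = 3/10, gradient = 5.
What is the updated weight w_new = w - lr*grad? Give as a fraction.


w_new = 8 - 3/10 * 5 = 8 - 3/2 = 13/2.

13/2


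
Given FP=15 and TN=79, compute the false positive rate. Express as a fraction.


FPR = FP / (FP + TN) = 15 / 94 = 15/94.

15/94


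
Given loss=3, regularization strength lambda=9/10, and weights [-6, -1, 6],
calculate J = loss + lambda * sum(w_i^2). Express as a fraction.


L2 sq norm = sum(w^2) = 73. J = 3 + 9/10 * 73 = 687/10.

687/10


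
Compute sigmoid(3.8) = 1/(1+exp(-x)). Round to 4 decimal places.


sigma(3.8) = 1/(1+e^(-3.8)) = 1/(1+0.022371) = 1/1.022371 = 0.9781.

0.9781


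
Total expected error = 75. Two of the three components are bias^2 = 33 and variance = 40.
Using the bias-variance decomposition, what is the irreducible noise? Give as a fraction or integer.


Total error = bias^2 + variance + irreducible noise. So irreducible noise = 75 - 33 - 40 = 2.

2


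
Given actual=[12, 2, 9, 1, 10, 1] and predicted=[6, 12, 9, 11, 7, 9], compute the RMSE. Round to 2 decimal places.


MSE = 51.5000. RMSE = sqrt(51.5000) = 7.18.

7.18


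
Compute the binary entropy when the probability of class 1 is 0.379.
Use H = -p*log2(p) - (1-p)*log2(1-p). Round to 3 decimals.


H = -0.379*log2(0.379) - 0.621*log2(0.621) = 0.957.

0.957


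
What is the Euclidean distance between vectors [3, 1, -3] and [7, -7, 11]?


d = sqrt(sum of squared differences). (3-7)^2=16, (1--7)^2=64, (-3-11)^2=196. Sum = 276.

sqrt(276)


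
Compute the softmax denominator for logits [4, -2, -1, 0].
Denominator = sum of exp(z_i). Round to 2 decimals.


Denom = e^4=54.5982 + e^-2=0.1353 + e^-1=0.3679 + e^0=1.0000. Sum = 56.1014, which rounds to 56.10.

56.10


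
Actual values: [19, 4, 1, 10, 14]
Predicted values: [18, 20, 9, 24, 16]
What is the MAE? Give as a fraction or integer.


MAE = (1/5) * (|19-18|=1 + |4-20|=16 + |1-9|=8 + |10-24|=14 + |14-16|=2). Sum = 41. MAE = 41/5.

41/5


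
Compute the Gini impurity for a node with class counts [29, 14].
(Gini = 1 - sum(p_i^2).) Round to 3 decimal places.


Total = 43. Proportions: 29/43, 14/43. sum(p_i^2) = 0.5608. Gini = 1 - 0.5608 = 0.4392, which rounds to 0.439.

0.439


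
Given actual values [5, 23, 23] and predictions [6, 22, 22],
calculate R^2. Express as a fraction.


Mean(y) = 17. SS_res = 3. SS_tot = 216. R^2 = 1 - 3/(216) = 71/72.

71/72


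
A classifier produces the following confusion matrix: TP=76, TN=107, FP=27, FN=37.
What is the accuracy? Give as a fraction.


Accuracy = (TP + TN) / (TP + TN + FP + FN) = (76 + 107) / 247 = 183/247.

183/247


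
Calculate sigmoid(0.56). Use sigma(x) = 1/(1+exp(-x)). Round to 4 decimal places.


sigma(0.56) = 1/(1+e^(-0.56)) = 1/(1+0.571209) = 1/1.571209 = 0.6365.

0.6365


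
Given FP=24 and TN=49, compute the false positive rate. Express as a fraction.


FPR = FP / (FP + TN) = 24 / 73 = 24/73.

24/73


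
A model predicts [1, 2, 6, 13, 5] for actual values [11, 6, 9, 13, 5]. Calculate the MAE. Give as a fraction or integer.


MAE = (1/5) * (|11-1|=10 + |6-2|=4 + |9-6|=3 + |13-13|=0 + |5-5|=0). Sum = 17. MAE = 17/5.

17/5


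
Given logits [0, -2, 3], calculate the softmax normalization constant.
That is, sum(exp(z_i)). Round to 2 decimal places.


Denom = e^0=1.0000 + e^-2=0.1353 + e^3=20.0855. Sum = 21.2208, which rounds to 21.22.

21.22


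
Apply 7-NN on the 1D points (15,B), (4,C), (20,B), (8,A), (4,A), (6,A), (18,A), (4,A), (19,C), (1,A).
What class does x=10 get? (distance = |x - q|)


Distances: |15-10|=5, |4-10|=6, |20-10|=10, |8-10|=2, |4-10|=6, |6-10|=4, |18-10|=8, |4-10|=6, |19-10|=9, |1-10|=9. 7 nearest: (8,A), (6,A), (15,B), (4,A), (4,A), (4,C), (18,A). Counts: {'A': 5, 'B': 1, 'C': 1}. Majority class: A.

A


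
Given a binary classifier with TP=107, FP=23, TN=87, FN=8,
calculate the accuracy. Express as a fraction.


Accuracy = (TP + TN) / (TP + TN + FP + FN) = (107 + 87) / 225 = 194/225.

194/225


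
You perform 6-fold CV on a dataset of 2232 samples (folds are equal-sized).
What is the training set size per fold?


Each validation fold has 2232/6 = 372 samples. Training set = 2232 - 372 = 1860.

1860


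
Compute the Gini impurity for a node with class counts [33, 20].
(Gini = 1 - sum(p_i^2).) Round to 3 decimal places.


Total = 53. Proportions: 33/53, 20/53. sum(p_i^2) = 0.5301. Gini = 1 - 0.5301 = 0.4699, which rounds to 0.470.

0.470


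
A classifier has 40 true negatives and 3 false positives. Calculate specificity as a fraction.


Specificity = TN / (TN + FP) = 40 / 43 = 40/43.

40/43


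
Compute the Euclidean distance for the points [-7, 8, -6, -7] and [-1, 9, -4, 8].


d = sqrt(sum of squared differences). (-7--1)^2=36, (8-9)^2=1, (-6--4)^2=4, (-7-8)^2=225. Sum = 266.

sqrt(266)


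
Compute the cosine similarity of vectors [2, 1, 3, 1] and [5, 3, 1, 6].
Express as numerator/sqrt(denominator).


dot = 22. |a|^2 = 15, |b|^2 = 71. cos = 22/sqrt(1065).

22/sqrt(1065)


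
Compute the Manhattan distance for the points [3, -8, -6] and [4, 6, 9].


d = sum of absolute differences: |3-4|=1 + |-8-6|=14 + |-6-9|=15 = 30.

30


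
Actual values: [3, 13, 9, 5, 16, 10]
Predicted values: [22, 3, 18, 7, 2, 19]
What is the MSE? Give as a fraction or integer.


MSE = (1/6) * ((3-22)^2=361 + (13-3)^2=100 + (9-18)^2=81 + (5-7)^2=4 + (16-2)^2=196 + (10-19)^2=81). Sum = 823. MSE = 823/6.

823/6


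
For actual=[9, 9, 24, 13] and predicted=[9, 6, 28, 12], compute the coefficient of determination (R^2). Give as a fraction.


Mean(y) = 55/4. SS_res = 26. SS_tot = 603/4. R^2 = 1 - 26/(603/4) = 499/603.

499/603


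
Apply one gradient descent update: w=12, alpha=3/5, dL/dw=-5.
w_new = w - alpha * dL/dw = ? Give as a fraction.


w_new = 12 - 3/5 * -5 = 12 - -3 = 15.

15


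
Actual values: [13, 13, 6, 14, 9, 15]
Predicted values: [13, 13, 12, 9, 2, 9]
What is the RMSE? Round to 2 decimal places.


MSE = 24.3333. RMSE = sqrt(24.3333) = 4.93.

4.93


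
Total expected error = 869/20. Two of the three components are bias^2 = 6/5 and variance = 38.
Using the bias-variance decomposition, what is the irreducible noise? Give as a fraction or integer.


Total error = bias^2 + variance + irreducible noise. So irreducible noise = 869/20 - 6/5 - 38 = 17/4.

17/4


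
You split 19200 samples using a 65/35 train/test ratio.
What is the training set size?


Test set = 19200 * 35% = 6720. Training set = 19200 - 6720 = 12480.

12480


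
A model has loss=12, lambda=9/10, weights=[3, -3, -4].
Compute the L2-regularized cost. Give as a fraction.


L2 sq norm = sum(w^2) = 34. J = 12 + 9/10 * 34 = 213/5.

213/5


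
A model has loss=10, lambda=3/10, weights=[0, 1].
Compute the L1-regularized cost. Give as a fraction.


L1 norm = sum(|w|) = 1. J = 10 + 3/10 * 1 = 103/10.

103/10


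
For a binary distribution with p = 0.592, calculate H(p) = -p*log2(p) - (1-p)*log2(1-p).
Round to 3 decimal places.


H = -0.592*log2(0.592) - 0.408*log2(0.408) = 0.975.

0.975


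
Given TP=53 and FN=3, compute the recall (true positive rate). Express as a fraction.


Recall = TP / (TP + FN) = 53 / 56 = 53/56.

53/56


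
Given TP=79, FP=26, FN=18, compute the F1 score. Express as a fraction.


Precision = 79/105 = 79/105. Recall = 79/97 = 79/97. F1 = 2*P*R/(P+R) = 79/101.

79/101


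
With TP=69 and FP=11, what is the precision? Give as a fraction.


Precision = TP / (TP + FP) = 69 / 80 = 69/80.

69/80


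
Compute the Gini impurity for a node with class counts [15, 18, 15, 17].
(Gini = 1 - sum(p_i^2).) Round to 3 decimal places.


Total = 65. Proportions: 15/65, 18/65, 15/65, 17/65. sum(p_i^2) = 0.2516. Gini = 1 - 0.2516 = 0.7484, which rounds to 0.748.

0.748


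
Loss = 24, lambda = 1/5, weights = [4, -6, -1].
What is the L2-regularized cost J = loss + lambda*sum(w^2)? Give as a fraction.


L2 sq norm = sum(w^2) = 53. J = 24 + 1/5 * 53 = 173/5.

173/5


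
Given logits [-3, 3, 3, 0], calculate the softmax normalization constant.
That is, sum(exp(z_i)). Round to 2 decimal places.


Denom = e^-3=0.0498 + e^3=20.0855 + e^3=20.0855 + e^0=1.0000. Sum = 41.2208, which rounds to 41.22.

41.22


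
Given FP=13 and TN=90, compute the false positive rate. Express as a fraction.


FPR = FP / (FP + TN) = 13 / 103 = 13/103.

13/103


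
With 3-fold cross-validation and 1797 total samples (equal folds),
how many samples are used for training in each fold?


Each validation fold has 1797/3 = 599 samples. Training set = 1797 - 599 = 1198.

1198


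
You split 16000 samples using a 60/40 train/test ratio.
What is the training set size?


Test set = 16000 * 40% = 6400. Training set = 16000 - 6400 = 9600.

9600


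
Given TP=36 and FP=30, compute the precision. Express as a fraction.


Precision = TP / (TP + FP) = 36 / 66 = 6/11.

6/11


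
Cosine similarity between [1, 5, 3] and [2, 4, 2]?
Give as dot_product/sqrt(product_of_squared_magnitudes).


dot = 28. |a|^2 = 35, |b|^2 = 24. cos = 28/sqrt(840).

28/sqrt(840)


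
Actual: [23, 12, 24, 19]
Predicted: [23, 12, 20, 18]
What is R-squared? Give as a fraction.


Mean(y) = 39/2. SS_res = 17. SS_tot = 89. R^2 = 1 - 17/(89) = 72/89.

72/89


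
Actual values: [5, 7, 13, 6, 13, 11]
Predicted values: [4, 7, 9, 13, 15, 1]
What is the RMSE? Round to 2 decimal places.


MSE = 28.3333. RMSE = sqrt(28.3333) = 5.32.

5.32


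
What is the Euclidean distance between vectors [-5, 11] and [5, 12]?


d = sqrt(sum of squared differences). (-5-5)^2=100, (11-12)^2=1. Sum = 101.

sqrt(101)


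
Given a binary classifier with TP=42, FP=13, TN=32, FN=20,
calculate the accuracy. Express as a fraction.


Accuracy = (TP + TN) / (TP + TN + FP + FN) = (42 + 32) / 107 = 74/107.

74/107


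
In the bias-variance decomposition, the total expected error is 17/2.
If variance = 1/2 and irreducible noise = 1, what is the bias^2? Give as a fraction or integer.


Total error = bias^2 + variance + irreducible noise. So bias^2 = 17/2 - 1/2 - 1 = 7.

7


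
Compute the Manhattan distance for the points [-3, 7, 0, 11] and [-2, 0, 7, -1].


d = sum of absolute differences: |-3--2|=1 + |7-0|=7 + |0-7|=7 + |11--1|=12 = 27.

27


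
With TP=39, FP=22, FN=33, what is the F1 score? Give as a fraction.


Precision = 39/61 = 39/61. Recall = 39/72 = 13/24. F1 = 2*P*R/(P+R) = 78/133.

78/133


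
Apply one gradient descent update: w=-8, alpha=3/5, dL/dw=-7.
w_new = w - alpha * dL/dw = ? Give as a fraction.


w_new = -8 - 3/5 * -7 = -8 - -21/5 = -19/5.

-19/5


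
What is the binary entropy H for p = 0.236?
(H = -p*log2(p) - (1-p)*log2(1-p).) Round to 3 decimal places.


H = -0.236*log2(0.236) - 0.764*log2(0.764) = 0.788.

0.788


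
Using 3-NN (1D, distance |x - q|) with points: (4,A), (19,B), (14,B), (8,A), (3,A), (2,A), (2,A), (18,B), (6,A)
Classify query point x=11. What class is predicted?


Distances: |4-11|=7, |19-11|=8, |14-11|=3, |8-11|=3, |3-11|=8, |2-11|=9, |2-11|=9, |18-11|=7, |6-11|=5. 3 nearest: (8,A), (14,B), (6,A). Counts: {'A': 2, 'B': 1}. Majority class: A.

A


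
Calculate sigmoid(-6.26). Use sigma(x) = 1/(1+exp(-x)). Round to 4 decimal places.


sigma(-6.26) = 1/(1+e^(6.26)) = 1/(1+523.218940) = 1/524.218940 = 0.0019.

0.0019


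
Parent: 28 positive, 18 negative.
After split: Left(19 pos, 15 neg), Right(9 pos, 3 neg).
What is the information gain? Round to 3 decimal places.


H(parent) = 0.9656. H(left) = 0.9900, H(right) = 0.8113. Weighted = (34/46)*0.9900 + (12/46)*0.8113 = 0.9434. IG = 0.9656 - 0.9434 = 0.0222, which rounds to 0.022.

0.022


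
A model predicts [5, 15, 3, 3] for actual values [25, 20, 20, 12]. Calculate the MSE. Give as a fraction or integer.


MSE = (1/4) * ((25-5)^2=400 + (20-15)^2=25 + (20-3)^2=289 + (12-3)^2=81). Sum = 795. MSE = 795/4.

795/4


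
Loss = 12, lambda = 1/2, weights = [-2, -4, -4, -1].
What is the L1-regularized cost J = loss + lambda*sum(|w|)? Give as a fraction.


L1 norm = sum(|w|) = 11. J = 12 + 1/2 * 11 = 35/2.

35/2


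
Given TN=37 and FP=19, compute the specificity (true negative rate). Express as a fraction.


Specificity = TN / (TN + FP) = 37 / 56 = 37/56.

37/56


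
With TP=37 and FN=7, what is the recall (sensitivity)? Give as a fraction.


Recall = TP / (TP + FN) = 37 / 44 = 37/44.

37/44


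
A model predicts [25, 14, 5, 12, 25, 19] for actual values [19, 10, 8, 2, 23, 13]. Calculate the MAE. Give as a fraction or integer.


MAE = (1/6) * (|19-25|=6 + |10-14|=4 + |8-5|=3 + |2-12|=10 + |23-25|=2 + |13-19|=6). Sum = 31. MAE = 31/6.

31/6


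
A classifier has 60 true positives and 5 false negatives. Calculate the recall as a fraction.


Recall = TP / (TP + FN) = 60 / 65 = 12/13.

12/13


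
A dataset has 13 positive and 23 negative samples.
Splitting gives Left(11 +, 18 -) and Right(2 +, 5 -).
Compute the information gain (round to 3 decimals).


H(parent) = 0.9436. H(left) = 0.9576, H(right) = 0.8631. Weighted = (29/36)*0.9576 + (7/36)*0.8631 = 0.9392. IG = 0.9436 - 0.9392 = 0.0044, which rounds to 0.004.

0.004


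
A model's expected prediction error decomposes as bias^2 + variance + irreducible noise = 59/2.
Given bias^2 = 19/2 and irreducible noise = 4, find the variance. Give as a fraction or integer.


Total error = bias^2 + variance + irreducible noise. So variance = 59/2 - 19/2 - 4 = 16.

16


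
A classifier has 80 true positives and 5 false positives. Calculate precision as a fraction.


Precision = TP / (TP + FP) = 80 / 85 = 16/17.

16/17


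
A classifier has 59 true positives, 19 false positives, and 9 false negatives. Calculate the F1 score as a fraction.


Precision = 59/78 = 59/78. Recall = 59/68 = 59/68. F1 = 2*P*R/(P+R) = 59/73.

59/73


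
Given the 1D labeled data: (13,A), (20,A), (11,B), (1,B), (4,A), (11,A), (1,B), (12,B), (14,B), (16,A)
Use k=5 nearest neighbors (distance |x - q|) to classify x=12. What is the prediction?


Distances: |13-12|=1, |20-12|=8, |11-12|=1, |1-12|=11, |4-12|=8, |11-12|=1, |1-12|=11, |12-12|=0, |14-12|=2, |16-12|=4. 5 nearest: (12,B), (13,A), (11,A), (11,B), (14,B). Counts: {'B': 3, 'A': 2}. Majority class: B.

B


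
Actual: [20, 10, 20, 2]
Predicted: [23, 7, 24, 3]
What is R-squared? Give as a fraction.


Mean(y) = 13. SS_res = 35. SS_tot = 228. R^2 = 1 - 35/(228) = 193/228.

193/228


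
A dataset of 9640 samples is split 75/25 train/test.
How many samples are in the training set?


Test set = 9640 * 25% = 2410. Training set = 9640 - 2410 = 7230.

7230


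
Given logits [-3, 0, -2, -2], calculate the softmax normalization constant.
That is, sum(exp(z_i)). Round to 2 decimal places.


Denom = e^-3=0.0498 + e^0=1.0000 + e^-2=0.1353 + e^-2=0.1353. Sum = 1.3204, which rounds to 1.32.

1.32


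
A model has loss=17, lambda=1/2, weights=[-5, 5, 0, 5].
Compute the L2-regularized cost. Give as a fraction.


L2 sq norm = sum(w^2) = 75. J = 17 + 1/2 * 75 = 109/2.

109/2


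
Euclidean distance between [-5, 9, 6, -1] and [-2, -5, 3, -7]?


d = sqrt(sum of squared differences). (-5--2)^2=9, (9--5)^2=196, (6-3)^2=9, (-1--7)^2=36. Sum = 250.

sqrt(250)


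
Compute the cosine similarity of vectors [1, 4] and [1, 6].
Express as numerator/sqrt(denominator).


dot = 25. |a|^2 = 17, |b|^2 = 37. cos = 25/sqrt(629).

25/sqrt(629)


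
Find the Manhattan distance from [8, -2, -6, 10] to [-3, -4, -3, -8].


d = sum of absolute differences: |8--3|=11 + |-2--4|=2 + |-6--3|=3 + |10--8|=18 = 34.

34


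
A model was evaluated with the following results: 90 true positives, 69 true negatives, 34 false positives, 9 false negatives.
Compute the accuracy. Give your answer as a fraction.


Accuracy = (TP + TN) / (TP + TN + FP + FN) = (90 + 69) / 202 = 159/202.

159/202


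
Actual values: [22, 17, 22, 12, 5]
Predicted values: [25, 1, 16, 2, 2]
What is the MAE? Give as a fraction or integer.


MAE = (1/5) * (|22-25|=3 + |17-1|=16 + |22-16|=6 + |12-2|=10 + |5-2|=3). Sum = 38. MAE = 38/5.

38/5


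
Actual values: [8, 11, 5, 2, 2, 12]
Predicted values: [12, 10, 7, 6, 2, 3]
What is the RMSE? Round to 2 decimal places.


MSE = 19.6667. RMSE = sqrt(19.6667) = 4.43.

4.43


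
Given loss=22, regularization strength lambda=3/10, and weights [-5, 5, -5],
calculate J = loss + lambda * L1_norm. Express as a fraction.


L1 norm = sum(|w|) = 15. J = 22 + 3/10 * 15 = 53/2.

53/2


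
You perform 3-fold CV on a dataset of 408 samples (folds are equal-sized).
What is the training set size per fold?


Each validation fold has 408/3 = 136 samples. Training set = 408 - 136 = 272.

272


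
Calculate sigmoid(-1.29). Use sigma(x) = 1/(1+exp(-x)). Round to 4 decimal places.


sigma(-1.29) = 1/(1+e^(1.29)) = 1/(1+3.632787) = 1/4.632787 = 0.2159.

0.2159


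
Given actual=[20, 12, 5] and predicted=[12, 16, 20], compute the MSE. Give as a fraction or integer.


MSE = (1/3) * ((20-12)^2=64 + (12-16)^2=16 + (5-20)^2=225). Sum = 305. MSE = 305/3.

305/3


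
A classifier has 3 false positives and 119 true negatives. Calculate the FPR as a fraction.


FPR = FP / (FP + TN) = 3 / 122 = 3/122.

3/122


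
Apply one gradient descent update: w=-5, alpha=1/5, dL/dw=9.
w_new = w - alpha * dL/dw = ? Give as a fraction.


w_new = -5 - 1/5 * 9 = -5 - 9/5 = -34/5.

-34/5


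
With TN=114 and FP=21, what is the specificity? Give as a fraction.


Specificity = TN / (TN + FP) = 114 / 135 = 38/45.

38/45


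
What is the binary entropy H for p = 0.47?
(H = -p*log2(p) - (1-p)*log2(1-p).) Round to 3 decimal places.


H = -0.47*log2(0.47) - 0.53*log2(0.53) = 0.997.

0.997


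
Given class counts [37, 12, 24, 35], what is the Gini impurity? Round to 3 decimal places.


Total = 108. Proportions: 37/108, 12/108, 24/108, 35/108. sum(p_i^2) = 0.2841. Gini = 1 - 0.2841 = 0.7159, which rounds to 0.716.

0.716


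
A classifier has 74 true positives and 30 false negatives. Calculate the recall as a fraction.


Recall = TP / (TP + FN) = 74 / 104 = 37/52.

37/52


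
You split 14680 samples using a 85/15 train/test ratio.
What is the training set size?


Test set = 14680 * 15% = 2202. Training set = 14680 - 2202 = 12478.

12478


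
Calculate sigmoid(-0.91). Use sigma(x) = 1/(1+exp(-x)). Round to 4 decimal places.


sigma(-0.91) = 1/(1+e^(0.91)) = 1/(1+2.484323) = 1/3.484323 = 0.2870.

0.2870


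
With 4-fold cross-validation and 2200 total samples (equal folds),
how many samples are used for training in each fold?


Each validation fold has 2200/4 = 550 samples. Training set = 2200 - 550 = 1650.

1650


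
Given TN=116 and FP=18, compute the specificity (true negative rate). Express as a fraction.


Specificity = TN / (TN + FP) = 116 / 134 = 58/67.

58/67


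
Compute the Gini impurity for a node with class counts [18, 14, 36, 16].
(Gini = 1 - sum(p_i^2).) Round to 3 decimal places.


Total = 84. Proportions: 18/84, 14/84, 36/84, 16/84. sum(p_i^2) = 0.2937. Gini = 1 - 0.2937 = 0.7063, which rounds to 0.706.

0.706


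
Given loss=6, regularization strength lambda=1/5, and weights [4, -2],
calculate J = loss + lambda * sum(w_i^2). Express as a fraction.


L2 sq norm = sum(w^2) = 20. J = 6 + 1/5 * 20 = 10.

10


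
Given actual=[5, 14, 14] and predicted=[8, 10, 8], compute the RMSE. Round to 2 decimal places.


MSE = 20.3333. RMSE = sqrt(20.3333) = 4.51.

4.51


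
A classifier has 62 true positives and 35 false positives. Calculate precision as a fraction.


Precision = TP / (TP + FP) = 62 / 97 = 62/97.

62/97


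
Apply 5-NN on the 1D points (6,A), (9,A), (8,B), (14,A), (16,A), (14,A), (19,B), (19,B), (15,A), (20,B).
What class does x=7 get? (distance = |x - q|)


Distances: |6-7|=1, |9-7|=2, |8-7|=1, |14-7|=7, |16-7|=9, |14-7|=7, |19-7|=12, |19-7|=12, |15-7|=8, |20-7|=13. 5 nearest: (6,A), (8,B), (9,A), (14,A), (14,A). Counts: {'A': 4, 'B': 1}. Majority class: A.

A


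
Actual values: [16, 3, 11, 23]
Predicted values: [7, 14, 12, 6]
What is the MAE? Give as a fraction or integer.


MAE = (1/4) * (|16-7|=9 + |3-14|=11 + |11-12|=1 + |23-6|=17). Sum = 38. MAE = 19/2.

19/2


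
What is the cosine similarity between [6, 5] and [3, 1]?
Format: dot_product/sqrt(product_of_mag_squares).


dot = 23. |a|^2 = 61, |b|^2 = 10. cos = 23/sqrt(610).

23/sqrt(610)


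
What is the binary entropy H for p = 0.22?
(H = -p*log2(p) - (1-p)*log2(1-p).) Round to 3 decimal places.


H = -0.22*log2(0.22) - 0.78*log2(0.78) = 0.760.

0.760


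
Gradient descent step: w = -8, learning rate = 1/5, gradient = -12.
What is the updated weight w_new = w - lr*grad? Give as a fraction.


w_new = -8 - 1/5 * -12 = -8 - -12/5 = -28/5.

-28/5


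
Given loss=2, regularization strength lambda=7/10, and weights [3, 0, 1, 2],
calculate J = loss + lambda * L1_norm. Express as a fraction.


L1 norm = sum(|w|) = 6. J = 2 + 7/10 * 6 = 31/5.

31/5


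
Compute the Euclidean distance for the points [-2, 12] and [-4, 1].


d = sqrt(sum of squared differences). (-2--4)^2=4, (12-1)^2=121. Sum = 125.

sqrt(125)


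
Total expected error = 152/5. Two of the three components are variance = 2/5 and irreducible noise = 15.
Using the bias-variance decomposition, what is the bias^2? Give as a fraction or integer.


Total error = bias^2 + variance + irreducible noise. So bias^2 = 152/5 - 2/5 - 15 = 15.

15


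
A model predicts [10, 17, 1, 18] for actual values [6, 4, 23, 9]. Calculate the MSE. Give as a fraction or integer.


MSE = (1/4) * ((6-10)^2=16 + (4-17)^2=169 + (23-1)^2=484 + (9-18)^2=81). Sum = 750. MSE = 375/2.

375/2


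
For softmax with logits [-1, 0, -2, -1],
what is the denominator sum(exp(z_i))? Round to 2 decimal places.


Denom = e^-1=0.3679 + e^0=1.0000 + e^-2=0.1353 + e^-1=0.3679. Sum = 1.8711, which rounds to 1.87.

1.87


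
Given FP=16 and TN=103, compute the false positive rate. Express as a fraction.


FPR = FP / (FP + TN) = 16 / 119 = 16/119.

16/119


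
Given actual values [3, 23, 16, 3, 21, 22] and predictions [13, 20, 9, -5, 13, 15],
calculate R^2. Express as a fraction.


Mean(y) = 44/3. SS_res = 335. SS_tot = 1312/3. R^2 = 1 - 335/(1312/3) = 307/1312.

307/1312


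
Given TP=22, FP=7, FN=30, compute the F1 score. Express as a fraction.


Precision = 22/29 = 22/29. Recall = 22/52 = 11/26. F1 = 2*P*R/(P+R) = 44/81.

44/81


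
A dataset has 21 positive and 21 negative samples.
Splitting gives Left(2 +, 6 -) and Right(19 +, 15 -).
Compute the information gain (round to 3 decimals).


H(parent) = 1.0000. H(left) = 0.8113, H(right) = 0.9900. Weighted = (8/42)*0.8113 + (34/42)*0.9900 = 0.9560. IG = 1.0000 - 0.9560 = 0.0440, which rounds to 0.044.

0.044


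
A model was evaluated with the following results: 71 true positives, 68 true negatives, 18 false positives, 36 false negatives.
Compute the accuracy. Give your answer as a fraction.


Accuracy = (TP + TN) / (TP + TN + FP + FN) = (71 + 68) / 193 = 139/193.

139/193


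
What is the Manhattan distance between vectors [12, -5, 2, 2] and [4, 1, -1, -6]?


d = sum of absolute differences: |12-4|=8 + |-5-1|=6 + |2--1|=3 + |2--6|=8 = 25.

25


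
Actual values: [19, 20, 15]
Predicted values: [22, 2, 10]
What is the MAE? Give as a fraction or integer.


MAE = (1/3) * (|19-22|=3 + |20-2|=18 + |15-10|=5). Sum = 26. MAE = 26/3.

26/3
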